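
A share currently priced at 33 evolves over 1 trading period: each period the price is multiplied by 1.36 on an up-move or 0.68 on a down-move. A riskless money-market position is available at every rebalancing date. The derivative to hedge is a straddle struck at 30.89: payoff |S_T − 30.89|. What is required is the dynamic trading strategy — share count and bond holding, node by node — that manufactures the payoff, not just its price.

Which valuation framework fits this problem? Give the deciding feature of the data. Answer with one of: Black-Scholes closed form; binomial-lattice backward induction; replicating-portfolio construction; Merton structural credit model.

Key observation: the deliverable is the dynamic trading strategy on the 1-step tree (spot 33, moves 1.36 and 0.68), so the valuation must go through the node-by-node replicating-portfolio solve.

framework: replicating-portfolio construction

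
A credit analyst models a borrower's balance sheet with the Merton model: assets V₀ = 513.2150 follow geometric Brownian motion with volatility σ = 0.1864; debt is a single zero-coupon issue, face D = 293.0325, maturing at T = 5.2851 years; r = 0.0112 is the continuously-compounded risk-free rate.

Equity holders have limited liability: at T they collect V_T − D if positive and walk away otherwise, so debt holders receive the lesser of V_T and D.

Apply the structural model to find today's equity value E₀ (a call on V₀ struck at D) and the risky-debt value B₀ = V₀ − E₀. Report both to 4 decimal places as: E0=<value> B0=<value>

With assets at 513.2150 and a single debt payment of 293.0325 at 5.2851 years:
d₁ = [ln(V₀/D) + (r + σ²/2)T] / (σ√T)
   = [ln(513.2150/293.0325) + (0.0112 + 0.5·0.1864²)·5.2851] / (0.1864·√5.2851)
   = [0.560411 + 0.151008] / 0.428521 = 1.660173
d₂ = d₁ − σ√T = 1.660173 − 0.428521 = 1.231652
N(d₁) = 0.951560,  N(d₂) = 0.890960,  e^(−rT) = 0.942525
E₀ = V₀·N(d₁) − D·e^(−rT)·N(d₂)
   = 513.2150·0.951560 − 293.0325·0.942525·0.890960 = 242.280272
B₀ = V₀ − E₀ = 513.2150 − 242.280272 = 270.934728

E0=242.2803 B0=270.9347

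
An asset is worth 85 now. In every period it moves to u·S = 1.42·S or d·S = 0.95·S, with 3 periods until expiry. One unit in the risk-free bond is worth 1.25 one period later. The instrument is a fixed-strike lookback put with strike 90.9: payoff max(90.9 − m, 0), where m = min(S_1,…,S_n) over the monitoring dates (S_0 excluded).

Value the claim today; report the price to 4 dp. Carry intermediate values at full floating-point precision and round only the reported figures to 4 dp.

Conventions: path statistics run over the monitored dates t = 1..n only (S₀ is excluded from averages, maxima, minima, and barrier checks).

Risk-neutral up-probability p* = (R−d)/(u−d) = (1.25−0.95)/(1.42−0.95) = 0.6383; the claim prices as the p*-weighted sum of path payoffs discounted by R^3.
Enumerate all 2^3 = 8 price paths (U = up ×1.42, D = down ×0.95); each path with k up-moves has probability p*^k·(1−p*)^(3−k).
DDD: m=72.8769, payoff=18.0231, prob=0.047321
UDD: m=108.9317, payoff=0.0000, prob=0.083508
DUD: m=80.7500, payoff=10.1500, prob=0.083508
UUD: m=120.7000, payoff=0.0000, prob=0.147366
DDU: m=76.7125, payoff=14.1875, prob=0.083508
UDU: m=114.6650, payoff=0.0000, prob=0.147366
DUU: m=80.7500, payoff=10.1500, prob=0.147366
UUU: m=120.7000, payoff=0.0000, prob=0.260058
Price = Σ prob·payoff / R^3 = 4.381002 / 1.953125 = 2.2431

price = 2.2431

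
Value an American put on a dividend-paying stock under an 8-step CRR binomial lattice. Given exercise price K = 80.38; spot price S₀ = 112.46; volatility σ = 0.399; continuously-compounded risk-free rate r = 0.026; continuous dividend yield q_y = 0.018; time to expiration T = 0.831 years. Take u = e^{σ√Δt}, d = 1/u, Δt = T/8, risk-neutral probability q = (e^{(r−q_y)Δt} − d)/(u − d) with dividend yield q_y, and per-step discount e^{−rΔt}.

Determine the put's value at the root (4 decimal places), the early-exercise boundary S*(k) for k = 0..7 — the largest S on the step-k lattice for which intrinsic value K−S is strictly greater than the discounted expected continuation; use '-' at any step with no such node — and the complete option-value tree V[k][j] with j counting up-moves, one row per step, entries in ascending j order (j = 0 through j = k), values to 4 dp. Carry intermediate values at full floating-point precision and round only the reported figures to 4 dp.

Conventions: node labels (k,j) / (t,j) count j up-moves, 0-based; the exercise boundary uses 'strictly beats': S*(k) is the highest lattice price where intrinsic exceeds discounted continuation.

price = 3.2139
boundary = - - - - - - 51.9884 59.1228
tree:
3.2139
4.9747 1.2556
7.5355 2.1284 0.2830
11.1178 3.5573 0.5366 0.0000
15.8778 5.8380 1.0173 0.0000 0.0000
21.7738 9.3501 1.9287 0.0000 0.0000 0.0000
28.3916 14.4696 3.6567 0.0000 0.0000 0.0000 0.0000
34.6651 21.2572 6.9327 0.0000 0.0000 0.0000 0.0000 0.0000
40.1816 28.3916 13.1438 0.0000 0.0000 0.0000 0.0000 0.0000 0.0000

params: Δt=0.10387 u=1.13723 d=0.87933 q=0.47112 e^(-rΔt)=0.99730
t_8 payoffs: 40.1816 28.3916 13.1438 0.0000 0.0000 0.0000 0.0000 0.0000 0.0000
t_7: node(7,0) S=45.7149 payoff=34.6651 vs cont=34.5337 → 34.6651 [stop]  node(7,1) S=59.1228 payoff=21.2572 vs cont=21.1509 → 21.2572 [stop]  node(7,2) S=76.4631 payoff=3.9169 vs cont=6.9327 → 6.9327 [wait]  node(7,3) S=98.8893 payoff=0.0000 vs cont=0.0000 → 0.0000 [wait]  node(7,4) S=127.8930 payoff=0.0000 vs cont=0.0000 → 0.0000 [wait]  node(7,5) S=165.4033 payoff=0.0000 vs cont=0.0000 → 0.0000 [wait]  node(7,6) S=213.9151 payoff=0.0000 vs cont=0.0000 → 0.0000 [wait]  node(7,7) S=276.6551 payoff=0.0000 vs cont=0.0000 → 0.0000 [wait]  ⇒ S*(7)=59.1228
t_6: node(6,0) S=51.9884 payoff=28.3916 vs cont=28.2720 → 28.3916 [stop]  node(6,1) S=67.2362 payoff=13.1438 vs cont=14.4696 → 14.4696 [wait]  node(6,2) S=86.9562 payoff=0.0000 vs cont=3.6567 → 3.6567 [wait]  node(6,3) S=112.4600 payoff=0.0000 vs cont=0.0000 → 0.0000 [wait]  node(6,4) S=145.4439 payoff=0.0000 vs cont=0.0000 → 0.0000 [wait]  node(6,5) S=188.1017 payoff=0.0000 vs cont=0.0000 → 0.0000 [wait]  node(6,6) S=243.2708 payoff=0.0000 vs cont=0.0000 → 0.0000 [wait]  ⇒ S*(6)=51.9884
t_5: node(5,0) S=59.1228 payoff=21.2572 vs cont=21.7738 → 21.7738 [wait]  node(5,1) S=76.4631 payoff=3.9169 vs cont=9.3501 → 9.3501 [wait]  node(5,2) S=98.8893 payoff=0.0000 vs cont=1.9287 → 1.9287 [wait]  node(5,3) S=127.8930 payoff=0.0000 vs cont=0.0000 → 0.0000 [wait]  node(5,4) S=165.4033 payoff=0.0000 vs cont=0.0000 → 0.0000 [wait]  node(5,5) S=213.9151 payoff=0.0000 vs cont=0.0000 → 0.0000 [wait]  ⇒ S*(5)=-
t_4: node(4,0) S=67.2362 payoff=13.1438 vs cont=15.8778 → 15.8778 [wait]  node(4,1) S=86.9562 payoff=0.0000 vs cont=5.8380 → 5.8380 [wait]  node(4,2) S=112.4600 payoff=0.0000 vs cont=1.0173 → 1.0173 [wait]  node(4,3) S=145.4439 payoff=0.0000 vs cont=0.0000 → 0.0000 [wait]  node(4,4) S=188.1017 payoff=0.0000 vs cont=0.0000 → 0.0000 [wait]  ⇒ S*(4)=-
t_3: node(3,0) S=76.4631 payoff=3.9169 vs cont=11.1178 → 11.1178 [wait]  node(3,1) S=98.8893 payoff=0.0000 vs cont=3.5573 → 3.5573 [wait]  node(3,2) S=127.8930 payoff=0.0000 vs cont=0.5366 → 0.5366 [wait]  node(3,3) S=165.4033 payoff=0.0000 vs cont=0.0000 → 0.0000 [wait]  ⇒ S*(3)=-
t_2: node(2,0) S=86.9562 payoff=0.0000 vs cont=7.5355 → 7.5355 [wait]  node(2,1) S=112.4600 payoff=0.0000 vs cont=2.1284 → 2.1284 [wait]  node(2,2) S=145.4439 payoff=0.0000 vs cont=0.2830 → 0.2830 [wait]  ⇒ S*(2)=-
t_1: node(1,0) S=98.8893 payoff=0.0000 vs cont=4.9747 → 4.9747 [wait]  node(1,1) S=127.8930 payoff=0.0000 vs cont=1.2556 → 1.2556 [wait]  ⇒ S*(1)=-
t_0: node(0,0) S=112.4600 payoff=0.0000 vs cont=3.2139 → 3.2139 [wait]  ⇒ S*(0)=-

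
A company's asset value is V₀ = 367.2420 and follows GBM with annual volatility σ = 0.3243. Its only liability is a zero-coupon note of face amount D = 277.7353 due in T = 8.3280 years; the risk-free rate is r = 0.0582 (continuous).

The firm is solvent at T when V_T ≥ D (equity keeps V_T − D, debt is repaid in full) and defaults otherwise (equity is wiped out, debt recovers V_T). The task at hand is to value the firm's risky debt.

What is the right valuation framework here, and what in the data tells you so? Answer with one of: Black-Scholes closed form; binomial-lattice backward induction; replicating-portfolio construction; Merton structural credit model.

framework: Merton structural credit model

Key observation: the data describe a firm's assets (V₀ = 367.2420, GBM) and a single zero-coupon debt of face 277.7353, so credit quantities follow from equity-as-call in the structural model.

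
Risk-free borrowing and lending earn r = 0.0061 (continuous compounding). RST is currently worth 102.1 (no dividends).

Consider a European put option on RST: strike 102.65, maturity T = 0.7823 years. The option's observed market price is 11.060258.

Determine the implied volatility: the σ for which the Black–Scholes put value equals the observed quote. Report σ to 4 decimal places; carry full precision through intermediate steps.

sigma = 0.3070

At σ = 0.3070 the Black–Scholes value reproduces the quote:
σ√T = 0.307·√0.7823 = 0.271535
d₁ = (ln(S/K) + (r+σ²/2)T) / (σ√T) = (ln(102.1/102.65) + (0.0061+0.307²/2)·0.7823) / 0.271535 = (-0.005372 + 0.041638) / 0.271535 = 0.133556
d₂ = d₁ − σ√T = 0.133556 − 0.271535 = -0.137978
e^{−rT} = 0.995239
N(−d₁) = 0.446877,  N(−d₂) = 0.554871
V = K·e^{−rT}·N(−d₂) − S·N(−d₁) = 56.686377 − 45.626119 = 11.060258 (matching the quote); vega is positive throughout, so no other σ reproduces this price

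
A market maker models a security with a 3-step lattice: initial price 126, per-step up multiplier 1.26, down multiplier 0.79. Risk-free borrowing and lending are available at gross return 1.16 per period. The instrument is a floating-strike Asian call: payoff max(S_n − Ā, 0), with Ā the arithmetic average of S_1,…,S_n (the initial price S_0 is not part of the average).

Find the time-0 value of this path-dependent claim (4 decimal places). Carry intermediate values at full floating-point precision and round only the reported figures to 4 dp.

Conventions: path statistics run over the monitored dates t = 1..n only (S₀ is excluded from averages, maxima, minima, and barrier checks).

With p* = (R−d)/(u−d) = 0.7872, sum probability × payoff across the paths and divide by R^3.
Enumerate all 2^3 = 8 price paths (U = up ×1.26, D = down ×0.79); each path with k up-moves has probability p*^k·(1−p*)^(3−k).
DDD: Ā=80.0998, payoff=0.0000, prob=0.009632
UDD: Ā=127.7542, payoff=0.0000, prob=0.035638
DUD: Ā=108.0142, payoff=0.0000, prob=0.035638
UUD: Ā=172.2758, payoff=0.0000, prob=0.131859
DDU: Ā=92.4196, payoff=6.6625, prob=0.035638
UDU: Ā=147.4034, payoff=10.6263, prob=0.131859
DUU: Ā=127.6634, payoff=30.3663, prob=0.131859
UUU: Ā=203.6150, payoff=48.4324, prob=0.487878
Price = Σ prob·payoff / R^3 = 29.271805 / 1.560896 = 18.7532

price = 18.7532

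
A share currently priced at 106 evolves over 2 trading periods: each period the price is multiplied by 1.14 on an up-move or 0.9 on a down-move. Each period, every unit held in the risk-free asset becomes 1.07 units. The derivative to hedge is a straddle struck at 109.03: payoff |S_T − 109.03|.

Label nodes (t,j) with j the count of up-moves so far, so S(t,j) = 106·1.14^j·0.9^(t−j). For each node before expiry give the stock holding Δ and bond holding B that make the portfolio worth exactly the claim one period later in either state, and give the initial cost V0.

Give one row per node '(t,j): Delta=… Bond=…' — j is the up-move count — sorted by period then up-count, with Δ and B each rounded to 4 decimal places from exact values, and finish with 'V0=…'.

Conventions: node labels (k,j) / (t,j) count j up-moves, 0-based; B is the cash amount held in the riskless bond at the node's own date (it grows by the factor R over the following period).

The replicating-portfolio and risk-neutral prices coincide; use p* = (1.07−0.9)/(1.14−0.9) = 0.7083 for the latter.
At maturity the claim pays: V(2,0)=23.1700, V(2,1)=0.2740, V(2,2)=28.7276
Node (1,0) S=95.4000: V=(p*·0.2740+(1−p*)·23.1700)/1.07=6.4972; Δ=(0.2740−23.1700)/(108.7560−85.8600)=-1.0000; B=V−Δ·S=101.8972
Node (1,1) S=120.8400: V=(p*·28.7276+(1−p*)·0.2740)/1.07=19.0922; Δ=(28.7276−0.2740)/(137.7576−108.7560)=0.9811; B=V−Δ·S=-99.4645
Node (0,0) S=106.0000: V=(p*·19.0922+(1−p*)·6.4972)/1.07=14.4099; Δ=(19.0922−6.4972)/(120.8400−95.4000)=0.4951; B=V−Δ·S=-38.0692
Check: Δ(0,0)·S0 + B(0,0) = 14.4099 = V0.

(0,0): Delta=0.4951 Bond=-38.0692
(1,0): Delta=-1.0000 Bond=101.8972
(1,1): Delta=0.9811 Bond=-99.4645
V0=14.4099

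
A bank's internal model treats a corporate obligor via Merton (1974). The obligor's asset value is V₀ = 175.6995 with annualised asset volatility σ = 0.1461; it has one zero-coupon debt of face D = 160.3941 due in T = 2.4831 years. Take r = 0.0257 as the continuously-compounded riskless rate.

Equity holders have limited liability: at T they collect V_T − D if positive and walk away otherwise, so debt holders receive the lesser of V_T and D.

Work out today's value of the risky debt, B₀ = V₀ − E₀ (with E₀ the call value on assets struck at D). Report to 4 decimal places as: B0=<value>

B0=144.9021

With assets at 175.6995 and a single debt payment of 160.3941 at 2.4831 years:
d₁ = [ln(V₀/D) + (r + σ²/2)T] / (σ√T)
   = [ln(175.6995/160.3941) + (0.0257 + 0.5·0.1461²)·2.4831] / (0.1461·√2.4831)
   = [0.091141 + 0.090317] / 0.230222 = 0.788186
d₂ = d₁ − σ√T = 0.788186 − 0.230222 = 0.557964
N(d₁) = 0.784706,  N(d₂) = 0.711566,  e^(−rT) = 0.938178
E₀ = V₀·N(d₁) − D·e^(−rT)·N(d₂)
   = 175.6995·0.784706 − 160.3941·0.938178·0.711566 = 30.797373
B₀ = V₀ − E₀ = 175.6995 − 30.797373 = 144.902127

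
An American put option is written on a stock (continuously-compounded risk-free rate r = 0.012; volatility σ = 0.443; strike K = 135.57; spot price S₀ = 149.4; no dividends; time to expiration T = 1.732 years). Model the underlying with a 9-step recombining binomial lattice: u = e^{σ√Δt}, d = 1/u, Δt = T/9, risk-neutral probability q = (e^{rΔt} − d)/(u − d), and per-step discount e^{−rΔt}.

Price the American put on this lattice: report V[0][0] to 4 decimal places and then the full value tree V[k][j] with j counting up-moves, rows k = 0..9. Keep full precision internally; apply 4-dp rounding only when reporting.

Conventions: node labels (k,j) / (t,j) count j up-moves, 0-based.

params: Δt=0.19244 u=1.21451 d=0.82338 q=0.45748 e^(-rΔt)=0.99769
t_9 payoffs: 109.5832 97.2388 79.0305 52.1728 12.5570 0.0000 0.0000 0.0000 0.0000 0.0000
k=8: node(8,0) S=31.5612 payoff=104.0088 vs cont=103.6961 → 104.0088 [stop]  node(8,1) S=46.5535 payoff=89.0165 vs cont=88.7038 → 89.0165 [stop]  node(8,2) S=68.6676 payoff=66.9024 vs cont=66.5897 → 66.9024 [stop]  node(8,3) S=101.2864 payoff=34.2836 vs cont=33.9709 → 34.2836 [stop]  node(8,4) S=149.4000 payoff=0.0000 vs cont=6.7967 → 6.7967 [wait]  node(8,5) S=220.3687 payoff=0.0000 vs cont=0.0000 → 0.0000 [wait]  node(8,6) S=325.0493 payoff=0.0000 vs cont=0.0000 → 0.0000 [wait]  node(8,7) S=479.4558 payoff=0.0000 vs cont=0.0000 → 0.0000 [wait]  node(8,8) S=707.2092 payoff=0.0000 vs cont=0.0000 → 0.0000 [wait]
k=7: node(7,0) S=38.3312 payoff=97.2388 vs cont=96.9260 → 97.2388 [stop]  node(7,1) S=56.5395 payoff=79.0305 vs cont=78.7177 → 79.0305 [stop]  node(7,2) S=83.3972 payoff=52.1728 vs cont=51.8601 → 52.1728 [stop]  node(7,3) S=123.0130 payoff=12.5570 vs cont=21.6588 → 21.6588 [wait]  node(7,4) S=181.4472 payoff=0.0000 vs cont=3.6789 → 3.6789 [wait]  node(7,5) S=267.6391 payoff=0.0000 vs cont=0.0000 → 0.0000 [wait]  node(7,6) S=394.7743 payoff=0.0000 vs cont=0.0000 → 0.0000 [wait]  node(7,7) S=582.3020 payoff=0.0000 vs cont=0.0000 → 0.0000 [wait]
k=6: node(6,0) S=46.5535 payoff=89.0165 vs cont=88.7038 → 89.0165 [stop]  node(6,1) S=68.6676 payoff=66.9024 vs cont=66.5897 → 66.9024 [stop]  node(6,2) S=101.2864 payoff=34.2836 vs cont=38.1251 → 38.1251 [wait]  node(6,3) S=149.4000 payoff=0.0000 vs cont=13.4024 → 13.4024 [wait]  node(6,4) S=220.3687 payoff=0.0000 vs cont=1.9913 → 1.9913 [wait]  node(6,5) S=325.0493 payoff=0.0000 vs cont=0.0000 → 0.0000 [wait]  node(6,6) S=479.4558 payoff=0.0000 vs cont=0.0000 → 0.0000 [wait]
k=5: node(5,0) S=56.5395 payoff=79.0305 vs cont=78.7177 → 79.0305 [stop]  node(5,1) S=83.3972 payoff=52.1728 vs cont=53.6134 → 53.6134 [wait]  node(5,2) S=123.0130 payoff=12.5570 vs cont=26.7531 → 26.7531 [wait]  node(5,3) S=181.4472 payoff=0.0000 vs cont=8.1632 → 8.1632 [wait]  node(5,4) S=267.6391 payoff=0.0000 vs cont=1.0778 → 1.0778 [wait]  node(5,5) S=394.7743 payoff=0.0000 vs cont=0.0000 → 0.0000 [wait]
k=4: node(4,0) S=68.6676 payoff=66.9024 vs cont=67.2472 → 67.2472 [wait]  node(4,1) S=101.2864 payoff=34.2836 vs cont=41.2301 → 41.2301 [wait]  node(4,2) S=149.4000 payoff=0.0000 vs cont=18.2065 → 18.2065 [wait]  node(4,3) S=220.3687 payoff=0.0000 vs cont=4.9104 → 4.9104 [wait]  node(4,4) S=325.0493 payoff=0.0000 vs cont=0.5834 → 0.5834 [wait]
k=3: node(3,0) S=83.3972 payoff=52.1728 vs cont=55.2173 → 55.2173 [wait]  node(3,1) S=123.0130 payoff=12.5570 vs cont=30.6265 → 30.6265 [wait]  node(3,2) S=181.4472 payoff=0.0000 vs cont=12.0959 → 12.0959 [wait]  node(3,3) S=267.6391 payoff=0.0000 vs cont=2.9241 → 2.9241 [wait]
k=2: node(2,0) S=101.2864 payoff=34.2836 vs cont=43.8661 → 43.8661 [wait]  node(2,1) S=149.4000 payoff=0.0000 vs cont=22.0980 → 22.0980 [wait]  node(2,2) S=220.3687 payoff=0.0000 vs cont=7.8818 → 7.8818 [wait]
k=1: node(1,0) S=123.0130 payoff=12.5570 vs cont=33.8294 → 33.8294 [wait]  node(1,1) S=181.4472 payoff=0.0000 vs cont=15.5584 → 15.5584 [wait]
k=0: node(0,0) S=149.4000 payoff=0.0000 vs cont=25.4121 → 25.4121 [wait]

price = 25.4121
tree:
25.4121
33.8294 15.5584
43.8661 22.0980 7.8818
55.2173 30.6265 12.0959 2.9241
67.2472 41.2301 18.2065 4.9104 0.5834
79.0305 53.6134 26.7531 8.1632 1.0778 0.0000
89.0165 66.9024 38.1251 13.4024 1.9913 0.0000 0.0000
97.2388 79.0305 52.1728 21.6588 3.6789 0.0000 0.0000 0.0000
104.0088 89.0165 66.9024 34.2836 6.7967 0.0000 0.0000 0.0000 0.0000
109.5832 97.2388 79.0305 52.1728 12.5570 0.0000 0.0000 0.0000 0.0000 0.0000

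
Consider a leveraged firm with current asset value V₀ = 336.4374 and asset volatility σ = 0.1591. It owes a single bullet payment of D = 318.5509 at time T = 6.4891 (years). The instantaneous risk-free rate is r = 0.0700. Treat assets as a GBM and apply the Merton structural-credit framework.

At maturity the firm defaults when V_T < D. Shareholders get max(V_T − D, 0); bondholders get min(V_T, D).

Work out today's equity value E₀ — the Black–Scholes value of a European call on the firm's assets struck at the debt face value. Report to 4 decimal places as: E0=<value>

E0=139.3918

Apply the equity-as-call identities (strike 318.5509, horizon 6.4891 years):
d₁ = [ln(V₀/D) + (r + σ²/2)T] / (σ√T)
   = [ln(336.4374/318.5509) + (0.0700 + 0.5·0.1591²)·6.4891] / (0.1591·√6.4891)
   = [0.054630 + 0.536366] / 0.405287 = 1.458216
d₂ = d₁ − σ√T = 1.458216 − 0.405287 = 1.052929
N(d₁) = 0.927609,  N(d₂) = 0.853813,  e^(−rT) = 0.634932
E₀ = V₀·N(d₁) − D·e^(−rT)·N(d₂)
   = 336.4374·0.927609 − 318.5509·0.634932·0.853813 = 139.391757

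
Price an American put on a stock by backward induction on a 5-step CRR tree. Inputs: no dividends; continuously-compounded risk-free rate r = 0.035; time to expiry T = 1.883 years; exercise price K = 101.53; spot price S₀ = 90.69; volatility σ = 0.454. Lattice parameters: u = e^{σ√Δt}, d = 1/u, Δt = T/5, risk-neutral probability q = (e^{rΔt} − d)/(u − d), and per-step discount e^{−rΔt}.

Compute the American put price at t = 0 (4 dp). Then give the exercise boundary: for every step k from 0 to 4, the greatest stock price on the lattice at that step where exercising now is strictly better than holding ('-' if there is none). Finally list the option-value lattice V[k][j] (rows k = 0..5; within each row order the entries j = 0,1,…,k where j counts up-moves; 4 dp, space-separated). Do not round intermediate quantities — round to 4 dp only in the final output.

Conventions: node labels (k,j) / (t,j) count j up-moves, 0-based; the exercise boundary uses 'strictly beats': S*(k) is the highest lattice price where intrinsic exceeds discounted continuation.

params: Δt=0.37660 u=1.32129 d=0.75684 q=0.45430 e^(-rΔt)=0.98691
t_5 payoffs: 79.0101 62.2145 32.8926 0.0000 0.0000 0.0000
t_4: node(4,0) S=29.7553 payoff=71.7747 vs cont=70.4452 → 71.7747 [stop]  node(4,1) S=51.9472 payoff=49.5828 vs cont=48.2533 → 49.5828 [stop]  node(4,2) S=90.6900 payoff=10.8400 vs cont=17.7144 → 17.7144 [wait]  node(4,3) S=158.3276 payoff=0.0000 vs cont=0.0000 → 0.0000 [wait]  node(4,4) S=276.4100 payoff=0.0000 vs cont=0.0000 → 0.0000 [wait]  ⇒ S*(4)=51.9472
t_3: node(3,0) S=39.3155 payoff=62.2145 vs cont=60.8850 → 62.2145 [stop]  node(3,1) S=68.6374 payoff=32.8926 vs cont=34.6453 → 34.6453 [wait]  node(3,2) S=119.8279 payoff=0.0000 vs cont=9.5402 → 9.5402 [wait]  node(3,3) S=209.1969 payoff=0.0000 vs cont=0.0000 → 0.0000 [wait]  ⇒ S*(3)=39.3155
t_2: node(2,0) S=51.9472 payoff=49.5828 vs cont=49.0391 → 49.5828 [stop]  node(2,1) S=90.6900 payoff=10.8400 vs cont=22.9357 → 22.9357 [wait]  node(2,2) S=158.3276 payoff=0.0000 vs cont=5.1379 → 5.1379 [wait]  ⇒ S*(2)=51.9472
t_1: node(1,0) S=68.6374 payoff=32.8926 vs cont=36.9862 → 36.9862 [wait]  node(1,1) S=119.8279 payoff=0.0000 vs cont=14.6557 → 14.6557 [wait]  ⇒ S*(1)=-
t_0: node(0,0) S=90.6900 payoff=10.8400 vs cont=26.4900 → 26.4900 [wait]  ⇒ S*(0)=-

price = 26.4900
boundary = - - 51.9472 39.3155 51.9472
tree:
26.4900
36.9862 14.6557
49.5828 22.9357 5.1379
62.2145 34.6453 9.5402 0.0000
71.7747 49.5828 17.7144 0.0000 0.0000
79.0101 62.2145 32.8926 0.0000 0.0000 0.0000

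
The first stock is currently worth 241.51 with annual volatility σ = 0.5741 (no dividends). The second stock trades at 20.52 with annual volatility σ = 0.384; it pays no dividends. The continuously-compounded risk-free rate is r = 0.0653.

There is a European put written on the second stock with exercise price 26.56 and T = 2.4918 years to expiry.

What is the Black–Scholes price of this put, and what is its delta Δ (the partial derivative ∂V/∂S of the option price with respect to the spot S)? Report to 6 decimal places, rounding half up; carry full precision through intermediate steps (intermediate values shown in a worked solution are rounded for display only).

price = 6.218691
Δ = -0.442010

σ√T = 0.384·√2.4918 = 0.606161
d₁ = (ln(S/K) + (r+σ²/2)T) / (σ√T) = (ln(20.52/26.56) + (0.0653+0.384²/2)·2.4918) / 0.606161 = (-0.258006 + 0.346430) / 0.606161 = 0.145875
d₂ = d₁ − σ√T = 0.145875 − 0.606161 = -0.460286
e^{−rT} = 0.849834
N(−d₁) = 0.442010,  N(−d₂) = 0.677344
Put price V = K·e^{−rT}·N(−d₂) − S·N(−d₁) = 15.288738 − 9.070046 = 6.218691
Δ = −N(−d₁) = -0.442010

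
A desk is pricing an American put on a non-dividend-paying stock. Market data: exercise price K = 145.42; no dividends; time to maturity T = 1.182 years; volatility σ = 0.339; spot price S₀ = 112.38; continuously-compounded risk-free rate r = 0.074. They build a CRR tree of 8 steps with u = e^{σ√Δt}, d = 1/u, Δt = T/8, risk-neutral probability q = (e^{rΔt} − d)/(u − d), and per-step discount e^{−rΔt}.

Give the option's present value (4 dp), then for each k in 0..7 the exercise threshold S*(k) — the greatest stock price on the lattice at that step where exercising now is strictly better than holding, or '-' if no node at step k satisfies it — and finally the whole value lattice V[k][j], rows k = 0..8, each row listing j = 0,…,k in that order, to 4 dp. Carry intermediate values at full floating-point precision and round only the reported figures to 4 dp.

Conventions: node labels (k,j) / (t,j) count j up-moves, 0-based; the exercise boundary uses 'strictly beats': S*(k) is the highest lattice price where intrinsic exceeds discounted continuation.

Δt=0.14775, u=1.13918, d=0.87783, q=0.50953, disc=e^(-rΔt)=0.98913
k=8 terminal: V=max(K-S,0) → 105.7958 93.9987 78.6894 58.8222 33.0400 0.0000 0.0000 0.0000 0.0000
k=7: j=0 S=45.1390 intr=100.2810 cont=98.6997 V=100.2810[EX]; j=1 S=58.5779 intr=86.8421 cont=85.2608 V=86.8421[EX]; j=2 S=76.0179 intr=69.4021 cont=67.8208 V=69.4021[EX]; j=3 S=98.6502 intr=46.7698 cont=45.1885 V=46.7698[EX]; j=4 S=128.0207 intr=17.3993 cont=16.0288 V=17.3993[EX]; j=5 S=166.1354 intr=0.0000 cont=0.0000 V=0.0000[hold]; j=6 S=215.5978 intr=0.0000 cont=0.0000 V=0.0000[hold]; j=7 S=279.7863 intr=0.0000 cont=0.0000 V=0.0000[hold]  S*(7)=128.0207
k=6: j=0 S=51.4213 intr=93.9987 cont=92.4174 V=93.9987[EX]; j=1 S=66.7306 intr=78.6894 cont=77.1081 V=78.6894[EX]; j=2 S=86.5978 intr=58.8222 cont=57.2409 V=58.8222[EX]; j=3 S=112.3800 intr=33.0400 cont=31.4587 V=33.0400[EX]; j=4 S=145.8381 intr=0.0000 cont=8.4410 V=8.4410[hold]; j=5 S=189.2576 intr=0.0000 cont=0.0000 V=0.0000[hold]; j=6 S=245.6039 intr=0.0000 cont=0.0000 V=0.0000[hold]  S*(6)=112.3800
k=5: j=0 S=58.5779 intr=86.8421 cont=85.2608 V=86.8421[EX]; j=1 S=76.0179 intr=69.4021 cont=67.8208 V=69.4021[EX]; j=2 S=98.6502 intr=46.7698 cont=45.1885 V=46.7698[EX]; j=3 S=128.0207 intr=17.3993 cont=20.2830 V=20.2830[hold]; j=4 S=166.1354 intr=0.0000 cont=4.0950 V=4.0950[hold]; j=5 S=215.5978 intr=0.0000 cont=0.0000 V=0.0000[hold]  S*(5)=98.6502
k=4: j=0 S=66.7306 intr=78.6894 cont=77.1081 V=78.6894[EX]; j=1 S=86.5978 intr=58.8222 cont=57.2409 V=58.8222[EX]; j=2 S=112.3800 intr=33.0400 cont=32.9121 V=33.0400[EX]; j=3 S=145.8381 intr=0.0000 cont=11.9038 V=11.9038[hold]; j=4 S=189.2576 intr=0.0000 cont=1.9866 V=1.9866[hold]  S*(4)=112.3800
k=3: j=0 S=76.0179 intr=69.4021 cont=67.8208 V=69.4021[EX]; j=1 S=98.6502 intr=46.7698 cont=45.1885 V=46.7698[EX]; j=2 S=128.0207 intr=17.3993 cont=22.0282 V=22.0282[hold]; j=3 S=166.1354 intr=0.0000 cont=6.7762 V=6.7762[hold]  S*(3)=98.6502
k=2: j=0 S=86.5978 intr=58.8222 cont=57.2409 V=58.8222[EX]; j=1 S=112.3800 intr=33.0400 cont=33.7916 V=33.7916[hold]; j=2 S=145.8381 intr=0.0000 cont=14.1018 V=14.1018[hold]  S*(2)=86.5978
k=1: j=0 S=98.6502 intr=46.7698 cont=45.5673 V=46.7698[EX]; j=1 S=128.0207 intr=17.3993 cont=23.5006 V=23.5006[hold]  S*(1)=98.6502
k=0: j=0 S=112.3800 intr=33.0400 cont=34.5337 V=34.5337[hold]  S*(0)=-

price = 34.5337
boundary = - 98.6502 86.5978 98.6502 112.3800 98.6502 112.3800 128.0207
tree:
34.5337
46.7698 23.5006
58.8222 33.7916 14.1018
69.4021 46.7698 22.0282 6.7762
78.6894 58.8222 33.0400 11.9038 1.9866
86.8421 69.4021 46.7698 20.2830 4.0950 0.0000
93.9987 78.6894 58.8222 33.0400 8.4410 0.0000 0.0000
100.2810 86.8421 69.4021 46.7698 17.3993 0.0000 0.0000 0.0000
105.7958 93.9987 78.6894 58.8222 33.0400 0.0000 0.0000 0.0000 0.0000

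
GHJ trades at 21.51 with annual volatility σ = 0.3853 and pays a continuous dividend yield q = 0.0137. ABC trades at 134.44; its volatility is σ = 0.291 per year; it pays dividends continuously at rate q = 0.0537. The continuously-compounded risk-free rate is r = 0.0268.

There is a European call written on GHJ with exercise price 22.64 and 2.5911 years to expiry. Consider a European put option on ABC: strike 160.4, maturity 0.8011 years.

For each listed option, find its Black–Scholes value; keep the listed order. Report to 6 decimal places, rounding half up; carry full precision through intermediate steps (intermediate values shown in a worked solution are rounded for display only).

[GHJ call K=22.64]
σ√T = 0.3853·√2.5911 = 0.620213
d₁ = (ln(S/K) + (r−q+σ²/2)T) / (σ√T) = (ln(21.51/22.64) + (0.0268−0.0137+0.3853²/2)·2.5911) / 0.620213 = (-0.051200 + 0.226276) / 0.620213 = 0.282283
d₂ = d₁ − σ√T = 0.282283 − 0.620213 = -0.337931
e^{−rT} = 0.932915
e^{−qT} = 0.965125
N(d₁) = 0.611137,  N(d₂) = 0.367708
price = S·e^{−qT}·N(d₁) − K·e^{−rT}·N(d₂) = 12.687091 − 7.766423 = 4.920668
[ABC put K=160.4]
σ√T = 0.291·√0.8011 = 0.260457
d₁ = (ln(S/K) + (r−q+σ²/2)T) / (σ√T) = (ln(134.44/160.4) + (0.0268−0.0537+0.291²/2)·0.8011) / 0.260457 = (-0.176553 + 0.012369) / 0.260457 = -0.630366
d₂ = d₁ − σ√T = -0.630366 − 0.260457 = -0.890823
e^{−rT} = 0.978759
e^{−qT} = 0.957893
N(−d₁) = 0.735772,  N(−d₂) = 0.813488
price = K·e^{−rT}·N(−d₂) − S·e^{−qT}·N(−d₁) = 127.711911 − 94.752140 = 32.959770

price(GHJ call K=22.64) = 4.920668
price(ABC put K=160.4) = 32.959770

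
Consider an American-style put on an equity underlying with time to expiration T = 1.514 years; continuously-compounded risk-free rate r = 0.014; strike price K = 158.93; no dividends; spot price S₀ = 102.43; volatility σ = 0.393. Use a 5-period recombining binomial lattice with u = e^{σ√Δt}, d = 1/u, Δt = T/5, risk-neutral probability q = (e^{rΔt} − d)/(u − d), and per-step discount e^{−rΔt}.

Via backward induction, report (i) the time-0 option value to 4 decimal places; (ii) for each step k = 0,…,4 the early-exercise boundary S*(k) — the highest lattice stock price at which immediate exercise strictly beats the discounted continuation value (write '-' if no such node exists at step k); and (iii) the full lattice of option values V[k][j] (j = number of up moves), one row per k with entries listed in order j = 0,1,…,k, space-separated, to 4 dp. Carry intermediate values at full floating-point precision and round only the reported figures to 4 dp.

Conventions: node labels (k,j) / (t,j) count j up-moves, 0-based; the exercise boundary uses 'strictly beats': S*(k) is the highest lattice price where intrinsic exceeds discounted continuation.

Δt=0.30280  u=1.24142  d=0.80553  q=0.45589  discount=0.99577
step 5 (expiry): payoffs max(K−S,0) = 124.1899 105.3911 76.4198 31.7712 0.0000 0.0000
step 4: (k=4,j=0): S=43.1271, K−S=115.8029, hold=115.1306 ⇒ V=115.8029 exercise | (k=4,j=1): S=66.4643, K−S=92.4657, hold=91.7934 ⇒ V=92.4657 exercise | (k=4,j=2): S=102.4300, K−S=56.5000, hold=55.8277 ⇒ V=56.5000 exercise | (k=4,j=3): S=157.8577, K−S=1.0723, hold=17.2138 ⇒ V=17.2138 continue | (k=4,j=4): S=243.2788, K−S=0.0000, hold=0.0000 ⇒ V=0.0000 continue  boundary S*=102.4300
step 3: (k=3,j=0): S=53.5389, K−S=105.3911, hold=104.7188 ⇒ V=105.3911 exercise | (k=3,j=1): S=82.5102, K−S=76.4198, hold=75.7474 ⇒ V=76.4198 exercise | (k=3,j=2): S=127.1588, K−S=31.7712, hold=38.4265 ⇒ V=38.4265 continue | (k=3,j=3): S=195.9679, K−S=0.0000, hold=9.3266 ⇒ V=9.3266 continue  boundary S*=82.5102
step 2: (k=2,j=0): S=66.4643, K−S=92.4657, hold=91.7934 ⇒ V=92.4657 exercise | (k=2,j=1): S=102.4300, K−S=56.5000, hold=58.8490 ⇒ V=58.8490 continue | (k=2,j=2): S=157.8577, K−S=1.0723, hold=25.0537 ⇒ V=25.0537 continue  boundary S*=66.4643
step 1: (k=1,j=0): S=82.5102, K−S=76.4198, hold=76.8138 ⇒ V=76.8138 continue | (k=1,j=1): S=127.1588, K−S=31.7712, hold=43.2582 ⇒ V=43.2582 continue  boundary S*=-
step 0: (k=0,j=0): S=102.4300, K−S=56.5000, hold=61.2559 ⇒ V=61.2559 continue  boundary S*=-

price = 61.2559
boundary = - - 66.4643 82.5102 102.4300
tree:
61.2559
76.8138 43.2582
92.4657 58.8490 25.0537
105.3911 76.4198 38.4265 9.3266
115.8029 92.4657 56.5000 17.2138 0.0000
124.1899 105.3911 76.4198 31.7712 0.0000 0.0000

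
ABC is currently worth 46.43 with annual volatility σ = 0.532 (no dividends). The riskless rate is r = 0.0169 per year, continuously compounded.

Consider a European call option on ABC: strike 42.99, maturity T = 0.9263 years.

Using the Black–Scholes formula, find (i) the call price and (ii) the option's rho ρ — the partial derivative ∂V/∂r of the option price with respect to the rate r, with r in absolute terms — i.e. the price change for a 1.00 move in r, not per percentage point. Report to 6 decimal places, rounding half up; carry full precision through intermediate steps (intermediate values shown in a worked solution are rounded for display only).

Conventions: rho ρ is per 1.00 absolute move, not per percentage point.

price = 11.163429
ρ = 18.428197

σ√T = 0.532·√0.9263 = 0.512021
d₁ = (ln(S/K) + (r+σ²/2)T) / (σ√T) = (ln(46.43/42.99) + (0.0169+0.532²/2)·0.9263) / 0.512021 = (0.076978 + 0.146737) / 0.512021 = 0.436926
d₂ = d₁ − σ√T = 0.436926 − 0.512021 = -0.075094
e^{−rT} = 0.984467
N(d₁) = 0.668918,  N(d₂) = 0.470070
Call price V = S·N(d₁) − K·e^{−rT}·N(d₂) = 31.057845 − 19.894416 = 11.163429
ρ = K·T·e^{−rT}·N(d₂) = 18.428197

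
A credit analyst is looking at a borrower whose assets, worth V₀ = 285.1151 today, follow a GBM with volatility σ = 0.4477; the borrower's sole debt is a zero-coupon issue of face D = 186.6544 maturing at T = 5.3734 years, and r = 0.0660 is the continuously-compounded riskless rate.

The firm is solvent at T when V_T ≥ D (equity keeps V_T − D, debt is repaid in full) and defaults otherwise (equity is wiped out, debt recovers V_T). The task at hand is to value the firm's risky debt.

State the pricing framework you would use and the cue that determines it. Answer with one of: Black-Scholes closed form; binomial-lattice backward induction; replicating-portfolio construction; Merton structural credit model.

framework: Merton structural credit model

Key observation: the data describe a firm's assets (V₀ = 285.1151, GBM) and a single zero-coupon debt of face 186.6544, so credit quantities follow from equity-as-call in the structural model.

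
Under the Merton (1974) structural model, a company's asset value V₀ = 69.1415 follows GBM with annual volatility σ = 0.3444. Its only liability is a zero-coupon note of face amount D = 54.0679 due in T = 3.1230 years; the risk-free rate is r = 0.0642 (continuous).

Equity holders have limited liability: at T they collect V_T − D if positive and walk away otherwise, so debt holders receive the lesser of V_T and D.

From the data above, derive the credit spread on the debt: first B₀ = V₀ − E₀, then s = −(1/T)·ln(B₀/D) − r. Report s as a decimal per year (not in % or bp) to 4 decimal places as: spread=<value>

spread=0.0337

Equity is a call on the firm's assets struck at D = 54.0679:
d₁ = [ln(V₀/D) + (r + σ²/2)T] / (σ√T)
   = [ln(69.1415/54.0679) + (0.0642 + 0.5·0.3444²)·3.1230] / (0.3444·√3.1230)
   = [0.245914 + 0.385708] / 0.608624 = 1.037788
d₂ = d₁ − σ√T = 1.037788 − 0.608624 = 0.429164
N(d₁) = 0.850316,  N(d₂) = 0.666098,  e^(−rT) = 0.818324
E₀ = V₀·N(d₁) − D·e^(−rT)·N(d₂)
   = 69.1415·0.850316 − 54.0679·0.818324·0.666098 = 29.320540
B₀ = V₀ − E₀ = 69.1415 − 29.320540 = 39.820960
spread = −(1/T)·ln(B₀/D) − r = −(1/3.1230)·ln(39.820960/54.0679) − 0.0642 = 0.03373380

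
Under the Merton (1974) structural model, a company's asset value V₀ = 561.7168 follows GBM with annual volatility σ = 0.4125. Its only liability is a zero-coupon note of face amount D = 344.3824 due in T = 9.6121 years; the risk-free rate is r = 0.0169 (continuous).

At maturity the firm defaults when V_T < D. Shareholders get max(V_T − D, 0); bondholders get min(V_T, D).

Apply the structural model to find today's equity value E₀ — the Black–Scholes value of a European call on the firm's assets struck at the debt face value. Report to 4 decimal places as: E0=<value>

E0=360.0998

With assets at 561.7168 and a single debt payment of 344.3824 at 9.6121 years:
d₁ = [ln(V₀/D) + (r + σ²/2)T] / (σ√T)
   = [ln(561.7168/344.3824) + (0.0169 + 0.5·0.4125²)·9.6121] / (0.4125·√9.6121)
   = [0.489245 + 0.980224] / 1.278890 = 1.149019
d₂ = d₁ − σ√T = 1.149019 − 1.278890 = -0.129870
N(d₁) = 0.874726,  N(d₂) = 0.448335,  e^(−rT) = 0.850063
E₀ = V₀·N(d₁) − D·e^(−rT)·N(d₂)
   = 561.7168·0.874726 − 344.3824·0.850063·0.448335 = 360.099786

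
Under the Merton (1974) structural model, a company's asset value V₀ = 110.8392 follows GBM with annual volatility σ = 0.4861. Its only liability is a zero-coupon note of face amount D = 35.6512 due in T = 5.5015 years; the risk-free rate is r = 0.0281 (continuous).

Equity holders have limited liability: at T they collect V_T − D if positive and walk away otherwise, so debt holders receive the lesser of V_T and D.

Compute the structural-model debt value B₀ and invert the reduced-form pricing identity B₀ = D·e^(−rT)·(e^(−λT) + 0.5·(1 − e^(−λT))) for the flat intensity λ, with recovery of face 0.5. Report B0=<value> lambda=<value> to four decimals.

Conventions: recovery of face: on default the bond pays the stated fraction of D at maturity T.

Work the structural quantities from V₀ = 110.8392 against face 35.6512:
d₁ = [ln(V₀/D) + (r + σ²/2)T] / (σ√T)
   = [ln(110.8392/35.6512) + (0.0281 + 0.5·0.4861²)·5.5015] / (0.4861·√5.5015)
   = [1.134298 + 0.804576] / 1.140161 = 1.700526
d₂ = d₁ − σ√T = 1.700526 − 1.140161 = 0.560365
N(d₁) = 0.955484,  N(d₂) = 0.712385,  e^(−rT) = 0.856765
E₀ = V₀·N(d₁) − D·e^(−rT)·N(d₂)
   = 110.8392·0.955484 − 35.6512·0.856765·0.712385 = 84.145513
B₀ = V₀ − E₀ = 110.8392 − 84.145513 = 26.693687
e^(−λT) = (B₀·e^(rT)/D − 0.5)/(1 − 0.5) = (26.6937·1.167182/35.6512 − 0.5)/0.5 = 0.74784588
λ = −ln(0.74784588)/5.5015 = 0.052814

B0=26.6937 lambda=0.0528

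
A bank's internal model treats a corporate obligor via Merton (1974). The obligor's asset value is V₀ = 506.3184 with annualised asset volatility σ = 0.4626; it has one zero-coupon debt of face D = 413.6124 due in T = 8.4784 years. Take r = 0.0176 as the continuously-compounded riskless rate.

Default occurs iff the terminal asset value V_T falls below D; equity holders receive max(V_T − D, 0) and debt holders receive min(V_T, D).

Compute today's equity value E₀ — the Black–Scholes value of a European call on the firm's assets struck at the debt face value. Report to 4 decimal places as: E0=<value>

Equity is a call on the firm's assets struck at D = 413.6124:
d₁ = [ln(V₀/D) + (r + σ²/2)T] / (σ√T)
   = [ln(506.3184/413.6124) + (0.0176 + 0.5·0.4626²)·8.4784] / (0.4626·√8.4784)
   = [0.202236 + 1.056403] / 1.346984 = 0.934413
d₂ = d₁ − σ√T = 0.934413 − 1.346984 = -0.412571
N(d₁) = 0.824955,  N(d₂) = 0.339960,  e^(−rT) = 0.861380
E₀ = V₀·N(d₁) − D·e^(−rT)·N(d₂)
   = 506.3184·0.824955 − 413.6124·0.861380·0.339960 = 296.569514

E0=296.5695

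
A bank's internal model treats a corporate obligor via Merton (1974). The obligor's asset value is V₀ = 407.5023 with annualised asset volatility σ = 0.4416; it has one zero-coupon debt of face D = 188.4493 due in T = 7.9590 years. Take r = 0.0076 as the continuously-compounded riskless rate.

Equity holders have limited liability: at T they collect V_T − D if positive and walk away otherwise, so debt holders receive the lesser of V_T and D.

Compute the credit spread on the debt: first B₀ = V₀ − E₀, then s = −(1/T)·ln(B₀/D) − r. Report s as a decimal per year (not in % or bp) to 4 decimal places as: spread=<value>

spread=0.0372

Work the structural quantities from V₀ = 407.5023 against face 188.4493:
d₁ = [ln(V₀/D) + (r + σ²/2)T] / (σ√T)
   = [ln(407.5023/188.4493) + (0.0076 + 0.5·0.4416²)·7.9590] / (0.4416·√7.9590)
   = [0.771218 + 0.836533] / 1.245829 = 1.290507
d₂ = d₁ − σ√T = 1.290507 − 1.245829 = 0.044678
N(d₁) = 0.901563,  N(d₂) = 0.517818,  e^(−rT) = 0.941305
E₀ = V₀·N(d₁) − D·e^(−rT)·N(d₂)
   = 407.5023·0.901563 − 188.4493·0.941305·0.517818 = 275.534022
B₀ = V₀ − E₀ = 407.5023 − 275.534022 = 131.968278
spread = −(1/T)·ln(B₀/D) − r = −(1/7.9590)·ln(131.968278/188.4493) − 0.0076 = 0.03716284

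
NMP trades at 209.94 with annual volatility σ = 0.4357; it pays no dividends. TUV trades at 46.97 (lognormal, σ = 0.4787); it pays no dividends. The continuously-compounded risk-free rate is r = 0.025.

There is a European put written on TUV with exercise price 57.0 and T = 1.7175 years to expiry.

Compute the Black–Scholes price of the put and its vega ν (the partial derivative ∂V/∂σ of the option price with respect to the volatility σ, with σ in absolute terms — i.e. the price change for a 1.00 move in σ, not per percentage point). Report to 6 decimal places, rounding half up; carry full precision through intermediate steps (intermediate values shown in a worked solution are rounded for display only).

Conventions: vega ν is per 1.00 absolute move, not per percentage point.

price = 16.668871
ν = 24.490763

σ√T = 0.4787·√1.7175 = 0.627353
d₁ = (ln(S/K) + (r+σ²/2)T) / (σ√T) = (ln(46.97/57.0) + (0.025+0.4787²/2)·1.7175) / 0.627353 = (-0.193542 + 0.239723) / 0.627353 = 0.073613
d₂ = d₁ − σ√T = 0.073613 − 0.627353 = -0.553740
e^{−rT} = 0.957971
N(−d₁) = 0.470659,  N(−d₂) = 0.710122
Put price V = K·e^{−rT}·N(−d₂) − S·N(−d₁) = 38.775740 − 22.106868 = 16.668871
φ(d₁) = (1/√(2π))·e^{−d₁²/2} = 0.397863
ν = S·φ(d₁)·√T = 24.490763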